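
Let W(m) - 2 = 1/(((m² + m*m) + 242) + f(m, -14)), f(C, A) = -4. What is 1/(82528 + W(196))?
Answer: 77070/6360587101 ≈ 1.2117e-5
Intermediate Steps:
W(m) = 2 + 1/(238 + 2*m²) (W(m) = 2 + 1/(((m² + m*m) + 242) - 4) = 2 + 1/(((m² + m²) + 242) - 4) = 2 + 1/((2*m² + 242) - 4) = 2 + 1/((242 + 2*m²) - 4) = 2 + 1/(238 + 2*m²))
1/(82528 + W(196)) = 1/(82528 + (477 + 4*196²)/(2*(119 + 196²))) = 1/(82528 + (477 + 4*38416)/(2*(119 + 38416))) = 1/(82528 + (½)*(477 + 153664)/38535) = 1/(82528 + (½)*(1/38535)*154141) = 1/(82528 + 154141/77070) = 1/(6360587101/77070) = 77070/6360587101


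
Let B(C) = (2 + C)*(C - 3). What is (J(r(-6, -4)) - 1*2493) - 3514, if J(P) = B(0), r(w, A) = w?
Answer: -6013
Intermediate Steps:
B(C) = (-3 + C)*(2 + C) (B(C) = (2 + C)*(-3 + C) = (-3 + C)*(2 + C))
J(P) = -6 (J(P) = -6 + 0² - 1*0 = -6 + 0 + 0 = -6)
(J(r(-6, -4)) - 1*2493) - 3514 = (-6 - 1*2493) - 3514 = (-6 - 2493) - 3514 = -2499 - 3514 = -6013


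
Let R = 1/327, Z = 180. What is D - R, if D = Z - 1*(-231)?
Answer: 134396/327 ≈ 411.00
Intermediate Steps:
D = 411 (D = 180 - 1*(-231) = 180 + 231 = 411)
R = 1/327 ≈ 0.0030581
D - R = 411 - 1*1/327 = 411 - 1/327 = 134396/327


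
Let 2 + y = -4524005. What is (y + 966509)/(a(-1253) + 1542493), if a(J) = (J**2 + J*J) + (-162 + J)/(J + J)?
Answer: -8915089988/11734373981 ≈ -0.75974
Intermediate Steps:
y = -4524007 (y = -2 - 4524005 = -4524007)
a(J) = 2*J**2 + (-162 + J)/(2*J) (a(J) = (J**2 + J**2) + (-162 + J)/((2*J)) = 2*J**2 + (-162 + J)*(1/(2*J)) = 2*J**2 + (-162 + J)/(2*J))
(y + 966509)/(a(-1253) + 1542493) = (-4524007 + 966509)/((1/2)*(-162 - 1253 + 4*(-1253)**3)/(-1253) + 1542493) = -3557498/((1/2)*(-1/1253)*(-162 - 1253 + 4*(-1967221277)) + 1542493) = -3557498/((1/2)*(-1/1253)*(-162 - 1253 - 7868885108) + 1542493) = -3557498/((1/2)*(-1/1253)*(-7868886523) + 1542493) = -3557498/(7868886523/2506 + 1542493) = -3557498/11734373981/2506 = -3557498*2506/11734373981 = -8915089988/11734373981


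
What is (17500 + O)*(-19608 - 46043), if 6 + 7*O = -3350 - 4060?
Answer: -7555379684/7 ≈ -1.0793e+9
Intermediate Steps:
O = -7416/7 (O = -6/7 + (-3350 - 4060)/7 = -6/7 + (⅐)*(-7410) = -6/7 - 7410/7 = -7416/7 ≈ -1059.4)
(17500 + O)*(-19608 - 46043) = (17500 - 7416/7)*(-19608 - 46043) = (115084/7)*(-65651) = -7555379684/7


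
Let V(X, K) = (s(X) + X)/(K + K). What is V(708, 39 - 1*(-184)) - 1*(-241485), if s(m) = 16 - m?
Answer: 53851163/223 ≈ 2.4149e+5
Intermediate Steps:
V(X, K) = 8/K (V(X, K) = ((16 - X) + X)/(K + K) = 16/((2*K)) = 16*(1/(2*K)) = 8/K)
V(708, 39 - 1*(-184)) - 1*(-241485) = 8/(39 - 1*(-184)) - 1*(-241485) = 8/(39 + 184) + 241485 = 8/223 + 241485 = 53851163/223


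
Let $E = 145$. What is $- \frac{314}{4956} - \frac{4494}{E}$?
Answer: $- \frac{11158897}{359310} \approx -31.056$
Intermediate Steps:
$- \frac{314}{4956} - \frac{4494}{E} = - \frac{314}{4956} - \frac{4494}{145} = \left(-314\right) \frac{1}{4956} - \frac{4494}{145} = - \frac{157}{2478} - \frac{4494}{145} = - \frac{11158897}{359310}$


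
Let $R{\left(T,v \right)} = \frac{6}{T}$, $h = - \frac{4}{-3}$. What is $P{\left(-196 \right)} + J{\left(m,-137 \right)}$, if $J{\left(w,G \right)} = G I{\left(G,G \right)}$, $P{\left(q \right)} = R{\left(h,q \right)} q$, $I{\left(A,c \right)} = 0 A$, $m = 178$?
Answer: $-882$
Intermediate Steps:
$h = \frac{4}{3}$ ($h = \left(-4\right) \left(- \frac{1}{3}\right) = \frac{4}{3} \approx 1.3333$)
$I{\left(A,c \right)} = 0$
$P{\left(q \right)} = \frac{9 q}{2}$ ($P{\left(q \right)} = \frac{6}{\frac{4}{3}} q = 6 \cdot \frac{3}{4} q = \frac{9 q}{2}$)
$J{\left(w,G \right)} = 0$ ($J{\left(w,G \right)} = G 0 = 0$)
$P{\left(-196 \right)} + J{\left(m,-137 \right)} = \frac{9}{2} \left(-196\right) + 0 = -882 + 0 = -882$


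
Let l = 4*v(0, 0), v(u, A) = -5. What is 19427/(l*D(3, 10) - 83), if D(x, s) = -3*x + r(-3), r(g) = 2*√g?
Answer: 1884419/14209 + 777080*I*√3/14209 ≈ 132.62 + 94.725*I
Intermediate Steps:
l = -20 (l = 4*(-5) = -20)
D(x, s) = -3*x + 2*I*√3 (D(x, s) = -3*x + 2*√(-3) = -3*x + 2*(I*√3) = -3*x + 2*I*√3)
19427/(l*D(3, 10) - 83) = 19427/(-20*(-3*3 + 2*I*√3) - 83) = 19427/(-20*(-9 + 2*I*√3) - 83) = 19427/((180 - 40*I*√3) - 83) = 19427/(97 - 40*I*√3)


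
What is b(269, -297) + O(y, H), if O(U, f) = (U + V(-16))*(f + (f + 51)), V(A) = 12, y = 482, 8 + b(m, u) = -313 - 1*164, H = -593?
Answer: -561175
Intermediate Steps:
b(m, u) = -485 (b(m, u) = -8 + (-313 - 1*164) = -8 + (-313 - 164) = -8 - 477 = -485)
O(U, f) = (12 + U)*(51 + 2*f) (O(U, f) = (U + 12)*(f + (f + 51)) = (12 + U)*(f + (51 + f)) = (12 + U)*(51 + 2*f))
b(269, -297) + O(y, H) = -485 + (612 + 24*(-593) + 51*482 + 2*482*(-593)) = -485 + (612 - 14232 + 24582 - 571652) = -485 - 560690 = -561175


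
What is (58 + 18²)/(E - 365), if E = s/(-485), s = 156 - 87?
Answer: -92635/88547 ≈ -1.0462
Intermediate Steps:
s = 69
E = -69/485 (E = 69/(-485) = 69*(-1/485) = -69/485 ≈ -0.14227)
(58 + 18²)/(E - 365) = (58 + 18²)/(-69/485 - 365) = (58 + 324)/(-177094/485) = 382*(-485/177094) = -92635/88547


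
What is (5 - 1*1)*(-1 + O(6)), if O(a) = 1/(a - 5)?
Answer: 0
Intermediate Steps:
O(a) = 1/(-5 + a)
(5 - 1*1)*(-1 + O(6)) = (5 - 1*1)*(-1 + 1/(-5 + 6)) = (5 - 1)*(-1 + 1/1) = 4*(-1 + 1) = 4*0 = 0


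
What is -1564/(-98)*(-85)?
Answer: -66470/49 ≈ -1356.5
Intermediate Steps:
-1564/(-98)*(-85) = -1564*(-1)/98*(-85) = -92*(-17/98)*(-85) = (782/49)*(-85) = -66470/49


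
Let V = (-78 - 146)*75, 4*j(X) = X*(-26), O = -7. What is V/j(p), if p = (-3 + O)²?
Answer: 336/13 ≈ 25.846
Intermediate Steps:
p = 100 (p = (-3 - 7)² = (-10)² = 100)
j(X) = -13*X/2 (j(X) = (X*(-26))/4 = (-26*X)/4 = -13*X/2)
V = -16800 (V = -224*75 = -16800)
V/j(p) = -16800/((-13/2*100)) = -16800/(-650) = -16800*(-1/650) = 336/13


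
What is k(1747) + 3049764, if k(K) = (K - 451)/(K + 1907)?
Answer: 619102164/203 ≈ 3.0498e+6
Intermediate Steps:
k(K) = (-451 + K)/(1907 + K)
k(1747) + 3049764 = (-451 + 1747)/(1907 + 1747) + 3049764 = 1296/3654 + 3049764 = (1/3654)*1296 + 3049764 = 72/203 + 3049764 = 619102164/203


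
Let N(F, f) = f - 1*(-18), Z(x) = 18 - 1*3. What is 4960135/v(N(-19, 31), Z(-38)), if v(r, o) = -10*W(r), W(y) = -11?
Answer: 992027/22 ≈ 45092.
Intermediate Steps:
Z(x) = 15 (Z(x) = 18 - 3 = 15)
N(F, f) = 18 + f (N(F, f) = f + 18 = 18 + f)
v(r, o) = 110 (v(r, o) = -10*(-11) = 110)
4960135/v(N(-19, 31), Z(-38)) = 4960135/110 = 4960135*(1/110) = 992027/22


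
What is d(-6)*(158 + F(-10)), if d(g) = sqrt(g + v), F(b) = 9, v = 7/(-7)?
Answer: 167*I*sqrt(7) ≈ 441.84*I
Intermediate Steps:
v = -1 (v = 7*(-1/7) = -1)
d(g) = sqrt(-1 + g) (d(g) = sqrt(g - 1) = sqrt(-1 + g))
d(-6)*(158 + F(-10)) = sqrt(-1 - 6)*(158 + 9) = sqrt(-7)*167 = (I*sqrt(7))*167 = 167*I*sqrt(7)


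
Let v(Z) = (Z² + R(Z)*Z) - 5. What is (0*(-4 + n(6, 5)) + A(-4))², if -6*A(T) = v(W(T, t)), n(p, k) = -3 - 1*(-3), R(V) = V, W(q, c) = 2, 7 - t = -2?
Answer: ¼ ≈ 0.25000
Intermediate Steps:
t = 9 (t = 7 - 1*(-2) = 7 + 2 = 9)
v(Z) = -5 + 2*Z² (v(Z) = (Z² + Z*Z) - 5 = (Z² + Z²) - 5 = 2*Z² - 5 = -5 + 2*Z²)
n(p, k) = 0 (n(p, k) = -3 + 3 = 0)
A(T) = -½ (A(T) = -(-5 + 2*2²)/6 = -(-5 + 2*4)/6 = -(-5 + 8)/6 = -⅙*3 = -½)
(0*(-4 + n(6, 5)) + A(-4))² = (0*(-4 + 0) - ½)² = (0*(-4) - ½)² = (0 - ½)² = (-½)² = ¼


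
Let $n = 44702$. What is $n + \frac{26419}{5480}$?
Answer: $\frac{244993379}{5480} \approx 44707.0$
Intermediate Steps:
$n + \frac{26419}{5480} = 44702 + \frac{26419}{5480} = \frac{244993379}{5480}$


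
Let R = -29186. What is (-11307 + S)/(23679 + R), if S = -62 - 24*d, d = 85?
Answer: 13409/5507 ≈ 2.4349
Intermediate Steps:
S = -2102 (S = -62 - 24*85 = -62 - 2040 = -2102)
(-11307 + S)/(23679 + R) = (-11307 - 2102)/(23679 - 29186) = -13409/(-5507) = -13409*(-1/5507) = 13409/5507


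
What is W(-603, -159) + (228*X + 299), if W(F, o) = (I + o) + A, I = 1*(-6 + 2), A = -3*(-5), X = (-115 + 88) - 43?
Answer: -15809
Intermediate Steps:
X = -70 (X = -27 - 43 = -70)
A = 15
I = -4 (I = 1*(-4) = -4)
W(F, o) = 11 + o (W(F, o) = (-4 + o) + 15 = 11 + o)
W(-603, -159) + (228*X + 299) = (11 - 159) + (228*(-70) + 299) = -148 + (-15960 + 299) = -148 - 15661 = -15809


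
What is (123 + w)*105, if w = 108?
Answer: 24255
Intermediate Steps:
(123 + w)*105 = (123 + 108)*105 = 231*105 = 24255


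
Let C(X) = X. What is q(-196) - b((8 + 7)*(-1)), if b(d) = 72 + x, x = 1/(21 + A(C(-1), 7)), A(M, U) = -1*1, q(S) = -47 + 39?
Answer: -1601/20 ≈ -80.050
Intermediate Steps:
q(S) = -8
A(M, U) = -1
x = 1/20 (x = 1/(21 - 1) = 1/20 ≈ 0.050000)
b(d) = 1441/20 (b(d) = 72 + 1/20 = 1441/20)
q(-196) - b((8 + 7)*(-1)) = -8 - 1*1441/20 = -8 - 1441/20 = -1601/20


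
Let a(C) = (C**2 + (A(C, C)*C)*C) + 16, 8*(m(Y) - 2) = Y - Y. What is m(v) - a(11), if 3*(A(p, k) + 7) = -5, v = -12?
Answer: 2741/3 ≈ 913.67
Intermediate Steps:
A(p, k) = -26/3 (A(p, k) = -7 + (1/3)*(-5) = -7 - 5/3 = -26/3)
m(Y) = 2 (m(Y) = 2 + (Y - Y)/8 = 2 + (1/8)*0 = 2 + 0 = 2)
a(C) = 16 - 23*C**2/3 (a(C) = (C**2 + (-26*C/3)*C) + 16 = (C**2 - 26*C**2/3) + 16 = -23*C**2/3 + 16 = 16 - 23*C**2/3)
m(v) - a(11) = 2 - (16 - 23/3*11**2) = 2 - (16 - 23/3*121) = 2 - (16 - 2783/3) = 2 - 1*(-2735/3) = 2 + 2735/3 = 2741/3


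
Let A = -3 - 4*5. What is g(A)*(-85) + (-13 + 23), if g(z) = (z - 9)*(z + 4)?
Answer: -51670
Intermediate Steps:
A = -23 (A = -3 - 20 = -23)
g(z) = (-9 + z)*(4 + z)
g(A)*(-85) + (-13 + 23) = (-36 + (-23)² - 5*(-23))*(-85) + (-13 + 23) = (-36 + 529 + 115)*(-85) + 10 = 608*(-85) + 10 = -51680 + 10 = -51670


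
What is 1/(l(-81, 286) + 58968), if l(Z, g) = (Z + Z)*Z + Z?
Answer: 1/72009 ≈ 1.3887e-5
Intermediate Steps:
l(Z, g) = Z + 2*Z² (l(Z, g) = (2*Z)*Z + Z = 2*Z² + Z = Z + 2*Z²)
1/(l(-81, 286) + 58968) = 1/(-81*(1 + 2*(-81)) + 58968) = 1/(-81*(1 - 162) + 58968) = 1/(-81*(-161) + 58968) = 1/(13041 + 58968) = 1/72009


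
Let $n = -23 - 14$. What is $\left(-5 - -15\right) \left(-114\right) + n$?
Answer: $-1177$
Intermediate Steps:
$n = -37$ ($n = -23 - 14 = -37$)
$\left(-5 - -15\right) \left(-114\right) + n = \left(-5 - -15\right) \left(-114\right) - 37 = \left(-5 + 15\right) \left(-114\right) - 37 = 10 \left(-114\right) - 37 = -1140 - 37 = -1177$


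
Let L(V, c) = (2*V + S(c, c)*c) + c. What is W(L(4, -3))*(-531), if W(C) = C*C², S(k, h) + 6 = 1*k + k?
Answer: -36597051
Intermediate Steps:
S(k, h) = -6 + 2*k (S(k, h) = -6 + (1*k + k) = -6 + (k + k) = -6 + 2*k)
L(V, c) = c + 2*V + c*(-6 + 2*c) (L(V, c) = (2*V + (-6 + 2*c)*c) + c = (2*V + c*(-6 + 2*c)) + c = c + 2*V + c*(-6 + 2*c))
W(C) = C³
W(L(4, -3))*(-531) = (-3 + 2*4 + 2*(-3)*(-3 - 3))³*(-531) = (-3 + 8 + 2*(-3)*(-6))³*(-531) = (-3 + 8 + 36)³*(-531) = 41³*(-531) = 68921*(-531) = -36597051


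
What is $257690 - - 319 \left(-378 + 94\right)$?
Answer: $167094$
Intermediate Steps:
$257690 - - 319 \left(-378 + 94\right) = 257690 - \left(-319\right) \left(-284\right) = 257690 - 90596 = 167094$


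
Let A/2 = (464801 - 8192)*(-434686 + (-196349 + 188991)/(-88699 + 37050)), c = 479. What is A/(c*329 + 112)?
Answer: -1577133798162816/626554019 ≈ -2.5172e+6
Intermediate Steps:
A = -1577133798162816/3973 (A = 2*((464801 - 8192)*(-434686 + (-196349 + 188991)/(-88699 + 37050))) = 2*(456609*(-434686 - 7358/(-51649))) = 2*(456609*(-434686 - 7358*(-1/51649))) = 2*(456609*(-434686 + 566/3973)) = 2*(456609*(-1727006912/3973)) = 2*(-788566899081408/3973) = -1577133798162816/3973 ≈ -3.9696e+11)
A/(c*329 + 112) = -1577133798162816/(3973*(479*329 + 112)) = -1577133798162816/(3973*(157591 + 112)) = -1577133798162816/3973/157703 = -1577133798162816/3973*1/157703 = -1577133798162816/626554019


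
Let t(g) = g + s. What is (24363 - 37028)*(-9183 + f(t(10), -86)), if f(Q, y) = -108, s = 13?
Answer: 117670515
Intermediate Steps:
t(g) = 13 + g (t(g) = g + 13 = 13 + g)
(24363 - 37028)*(-9183 + f(t(10), -86)) = (24363 - 37028)*(-9183 - 108) = -12665*(-9291) = 117670515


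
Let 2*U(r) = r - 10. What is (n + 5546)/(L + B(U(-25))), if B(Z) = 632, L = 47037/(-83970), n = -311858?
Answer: -8573672880/17674001 ≈ -485.10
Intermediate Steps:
L = -15679/27990 (L = 47037*(-1/83970) = -15679/27990 ≈ -0.56016)
U(r) = -5 + r/2 (U(r) = (r - 10)/2 = (-10 + r)/2 = -5 + r/2)
(n + 5546)/(L + B(U(-25))) = (-311858 + 5546)/(-15679/27990 + 632) = -306312/17674001/27990 = -306312*27990/17674001 = -8573672880/17674001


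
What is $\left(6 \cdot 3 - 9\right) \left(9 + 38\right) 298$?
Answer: $126054$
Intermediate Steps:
$\left(6 \cdot 3 - 9\right) \left(9 + 38\right) 298 = \left(18 - 9\right) 47 \cdot 298 = 9 \cdot 47 \cdot 298 = 423 \cdot 298 = 126054$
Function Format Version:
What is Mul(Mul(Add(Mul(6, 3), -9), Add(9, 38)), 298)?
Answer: 126054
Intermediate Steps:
Mul(Mul(Add(Mul(6, 3), -9), Add(9, 38)), 298) = Mul(Mul(Add(18, -9), 47), 298) = Mul(Mul(9, 47), 298) = Mul(423, 298) = 126054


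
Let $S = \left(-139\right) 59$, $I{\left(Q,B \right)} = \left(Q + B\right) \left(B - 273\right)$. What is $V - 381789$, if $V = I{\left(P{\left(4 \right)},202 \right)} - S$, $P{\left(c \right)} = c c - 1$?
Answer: $-388995$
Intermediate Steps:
$P{\left(c \right)} = -1 + c^{2}$ ($P{\left(c \right)} = c^{2} - 1 = -1 + c^{2}$)
$I{\left(Q,B \right)} = \left(-273 + B\right) \left(B + Q\right)$ ($I{\left(Q,B \right)} = \left(B + Q\right) \left(-273 + B\right) = \left(-273 + B\right) \left(B + Q\right)$)
$S = -8201$
$V = -7206$ ($V = \left(202^{2} - 55146 - 273 \left(-1 + 4^{2}\right) + 202 \left(-1 + 4^{2}\right)\right) - -8201 = \left(40804 - 55146 - 273 \left(-1 + 16\right) + 202 \left(-1 + 16\right)\right) + 8201 = \left(40804 - 55146 - 4095 + 202 \cdot 15\right) + 8201 = \left(40804 - 55146 - 4095 + 3030\right) + 8201 = -15407 + 8201 = -7206$)
$V - 381789 = -7206 - 381789 = -388995$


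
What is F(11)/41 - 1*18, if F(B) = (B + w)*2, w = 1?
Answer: -714/41 ≈ -17.415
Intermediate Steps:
F(B) = 2 + 2*B (F(B) = (B + 1)*2 = (1 + B)*2 = 2 + 2*B)
F(11)/41 - 1*18 = (2 + 2*11)/41 - 1*18 = (2 + 22)*(1/41) - 18 = 24*(1/41) - 18 = 24/41 - 18 = -714/41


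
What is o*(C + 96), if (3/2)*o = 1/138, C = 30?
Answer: 14/23 ≈ 0.60870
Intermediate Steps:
o = 1/207 (o = (2/3)/138 = (2/3)*(1/138) = 1/207 ≈ 0.0048309)
o*(C + 96) = (30 + 96)/207 = (1/207)*126 = 14/23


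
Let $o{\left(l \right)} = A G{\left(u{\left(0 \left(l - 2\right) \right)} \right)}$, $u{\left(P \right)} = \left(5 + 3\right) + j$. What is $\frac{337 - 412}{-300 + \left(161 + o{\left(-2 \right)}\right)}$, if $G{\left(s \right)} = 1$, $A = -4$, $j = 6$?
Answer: $\frac{75}{143} \approx 0.52448$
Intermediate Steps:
$u{\left(P \right)} = 14$ ($u{\left(P \right)} = \left(5 + 3\right) + 6 = 8 + 6 = 14$)
$o{\left(l \right)} = -4$ ($o{\left(l \right)} = \left(-4\right) 1 = -4$)
$\frac{337 - 412}{-300 + \left(161 + o{\left(-2 \right)}\right)} = \frac{337 - 412}{-300 + \left(161 - 4\right)} = - \frac{75}{-300 + 157} = - \frac{75}{-143} = \left(-75\right) \left(- \frac{1}{143}\right) = \frac{75}{143}$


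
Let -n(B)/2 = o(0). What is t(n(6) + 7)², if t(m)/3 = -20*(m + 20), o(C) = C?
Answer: 2624400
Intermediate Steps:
n(B) = 0 (n(B) = -2*0 = 0)
t(m) = -1200 - 60*m (t(m) = 3*(-20*(m + 20)) = 3*(-20*(20 + m)) = 3*(-400 - 20*m) = -1200 - 60*m)
t(n(6) + 7)² = (-1200 - 60*(0 + 7))² = (-1200 - 60*7)² = (-1200 - 420)² = (-1620)² = 2624400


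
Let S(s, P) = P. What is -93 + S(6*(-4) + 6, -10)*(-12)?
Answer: 27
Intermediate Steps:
-93 + S(6*(-4) + 6, -10)*(-12) = -93 - 10*(-12) = -93 + 120 = 27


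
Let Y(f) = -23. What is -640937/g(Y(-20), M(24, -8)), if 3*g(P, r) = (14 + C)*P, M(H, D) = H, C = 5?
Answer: 1922811/437 ≈ 4400.0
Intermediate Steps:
g(P, r) = 19*P/3 (g(P, r) = ((14 + 5)*P)/3 = (19*P)/3 = 19*P/3)
-640937/g(Y(-20), M(24, -8)) = -640937/((19/3)*(-23)) = -640937/(-437/3) = -640937*(-3/437) = 1922811/437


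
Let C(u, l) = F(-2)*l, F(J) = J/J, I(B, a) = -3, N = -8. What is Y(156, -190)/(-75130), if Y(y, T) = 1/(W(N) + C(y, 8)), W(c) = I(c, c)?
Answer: -1/375650 ≈ -2.6621e-6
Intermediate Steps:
W(c) = -3
F(J) = 1
C(u, l) = l (C(u, l) = 1*l = l)
Y(y, T) = ⅕ (Y(y, T) = 1/(-3 + 8) = 1/5 = ⅕)
Y(156, -190)/(-75130) = (⅕)/(-75130) = (⅕)*(-1/75130) = -1/375650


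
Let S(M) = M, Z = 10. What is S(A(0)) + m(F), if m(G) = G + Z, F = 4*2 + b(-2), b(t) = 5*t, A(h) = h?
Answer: 8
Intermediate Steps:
F = -2 (F = 4*2 + 5*(-2) = 8 - 10 = -2)
m(G) = 10 + G (m(G) = G + 10 = 10 + G)
S(A(0)) + m(F) = 0 + (10 - 2) = 0 + 8 = 8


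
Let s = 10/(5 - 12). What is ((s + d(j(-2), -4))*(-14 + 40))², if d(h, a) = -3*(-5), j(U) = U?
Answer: 6100900/49 ≈ 1.2451e+5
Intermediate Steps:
d(h, a) = 15
s = -10/7 (s = 10/(-7) = 10*(-⅐) = -10/7 ≈ -1.4286)
((s + d(j(-2), -4))*(-14 + 40))² = ((-10/7 + 15)*(-14 + 40))² = ((95/7)*26)² = (2470/7)² = 6100900/49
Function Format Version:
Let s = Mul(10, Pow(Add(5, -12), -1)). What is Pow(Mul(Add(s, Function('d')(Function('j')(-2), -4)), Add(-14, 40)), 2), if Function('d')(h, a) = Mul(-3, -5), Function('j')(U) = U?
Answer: Rational(6100900, 49) ≈ 1.2451e+5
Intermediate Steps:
Function('d')(h, a) = 15
s = Rational(-10, 7) (s = Mul(10, Pow(-7, -1)) = Mul(10, Rational(-1, 7)) = Rational(-10, 7) ≈ -1.4286)
Pow(Mul(Add(s, Function('d')(Function('j')(-2), -4)), Add(-14, 40)), 2) = Pow(Mul(Add(Rational(-10, 7), 15), Add(-14, 40)), 2) = Pow(Mul(Rational(95, 7), 26), 2) = Pow(Rational(2470, 7), 2) = Rational(6100900, 49)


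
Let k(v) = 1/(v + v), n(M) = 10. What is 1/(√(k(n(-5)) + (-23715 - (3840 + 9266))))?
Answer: -2*I*√3682095/736419 ≈ -0.0052114*I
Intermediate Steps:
k(v) = 1/(2*v)
1/(√(k(n(-5)) + (-23715 - (3840 + 9266)))) = 1/(√((½)/10 + (-23715 - (3840 + 9266)))) = 1/(√((½)*(⅒) + (-23715 - 1*13106))) = 1/(√(1/20 + (-23715 - 13106))) = 1/(√(1/20 - 36821)) = 1/(√(-736419/20)) = 1/(I*√3682095/10) = -2*I*√3682095/736419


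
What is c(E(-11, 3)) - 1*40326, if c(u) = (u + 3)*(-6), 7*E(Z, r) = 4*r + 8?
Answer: -282528/7 ≈ -40361.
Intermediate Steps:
E(Z, r) = 8/7 + 4*r/7 (E(Z, r) = (4*r + 8)/7 = (8 + 4*r)/7 = 8/7 + 4*r/7)
c(u) = -18 - 6*u (c(u) = (3 + u)*(-6) = -18 - 6*u)
c(E(-11, 3)) - 1*40326 = (-18 - 6*(8/7 + (4/7)*3)) - 1*40326 = (-18 - 6*(8/7 + 12/7)) - 40326 = (-18 - 6*20/7) - 40326 = (-18 - 120/7) - 40326 = -246/7 - 40326 = -282528/7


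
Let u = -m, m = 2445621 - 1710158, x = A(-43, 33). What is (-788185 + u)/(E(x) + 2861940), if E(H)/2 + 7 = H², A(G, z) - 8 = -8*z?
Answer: -761824/1496499 ≈ -0.50907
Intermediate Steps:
A(G, z) = 8 - 8*z
x = -256 (x = 8 - 8*33 = 8 - 264 = -256)
m = 735463
u = -735463 (u = -1*735463 = -735463)
E(H) = -14 + 2*H²
(-788185 + u)/(E(x) + 2861940) = (-788185 - 735463)/((-14 + 2*(-256)²) + 2861940) = -1523648/((-14 + 2*65536) + 2861940) = -1523648/((-14 + 131072) + 2861940) = -1523648/(131058 + 2861940) = -1523648/2992998 = -1523648*1/2992998 = -761824/1496499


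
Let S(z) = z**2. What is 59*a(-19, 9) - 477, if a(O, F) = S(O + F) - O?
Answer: 6544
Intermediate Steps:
a(O, F) = (F + O)**2 - O (a(O, F) = (O + F)**2 - O = (F + O)**2 - O)
59*a(-19, 9) - 477 = 59*((9 - 19)**2 - 1*(-19)) - 477 = 59*((-10)**2 + 19) - 477 = 59*(100 + 19) - 477 = 59*119 - 477 = 7021 - 477 = 6544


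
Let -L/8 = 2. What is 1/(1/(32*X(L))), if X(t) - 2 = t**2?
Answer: 8256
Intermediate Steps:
L = -16 (L = -8*2 = -16)
X(t) = 2 + t**2
1/(1/(32*X(L))) = 1/(1/(32*(2 + (-16)**2))) = 1/(1/(32*(2 + 256))) = 1/(1/(32*258)) = 1/(1/8256) = 8256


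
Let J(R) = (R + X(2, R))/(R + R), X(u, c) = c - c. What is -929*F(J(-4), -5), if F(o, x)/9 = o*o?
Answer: -8361/4 ≈ -2090.3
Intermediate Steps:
X(u, c) = 0
J(R) = 1/2 (J(R) = (R + 0)/(R + R) = R/((2*R)) = R*(1/(2*R)) = 1/2)
F(o, x) = 9*o**2 (F(o, x) = 9*(o*o) = 9*o**2)
-929*F(J(-4), -5) = -8361*(1/2)**2 = -8361/4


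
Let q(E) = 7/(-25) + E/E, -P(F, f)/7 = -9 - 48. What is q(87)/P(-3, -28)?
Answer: 6/3325 ≈ 0.0018045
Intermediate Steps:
P(F, f) = 399 (P(F, f) = -7*(-9 - 48) = -7*(-57) = 399)
q(E) = 18/25 (q(E) = 7*(-1/25) + 1 = -7/25 + 1 = 18/25)
q(87)/P(-3, -28) = (18/25)/399 = (18/25)*(1/399) = 6/3325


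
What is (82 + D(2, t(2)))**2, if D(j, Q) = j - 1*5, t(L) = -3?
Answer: 6241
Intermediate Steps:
D(j, Q) = -5 + j (D(j, Q) = j - 5 = -5 + j)
(82 + D(2, t(2)))**2 = (82 + (-5 + 2))**2 = (82 - 3)**2 = 79**2 = 6241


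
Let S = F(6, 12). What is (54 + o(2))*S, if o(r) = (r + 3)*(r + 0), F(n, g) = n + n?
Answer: 768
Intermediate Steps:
F(n, g) = 2*n
S = 12 (S = 2*6 = 12)
o(r) = r*(3 + r) (o(r) = (3 + r)*r = r*(3 + r))
(54 + o(2))*S = (54 + 2*(3 + 2))*12 = (54 + 2*5)*12 = (54 + 10)*12 = 64*12 = 768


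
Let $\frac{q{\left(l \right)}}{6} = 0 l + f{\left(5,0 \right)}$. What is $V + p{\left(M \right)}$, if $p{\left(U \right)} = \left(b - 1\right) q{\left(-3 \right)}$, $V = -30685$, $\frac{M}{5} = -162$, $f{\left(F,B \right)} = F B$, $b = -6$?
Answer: $-30685$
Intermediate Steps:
$f{\left(F,B \right)} = B F$
$M = -810$ ($M = 5 \left(-162\right) = -810$)
$q{\left(l \right)} = 0$ ($q{\left(l \right)} = 6 \left(0 l + 0 \cdot 5\right) = 6 \left(0 + 0\right) = 6 \cdot 0 = 0$)
$p{\left(U \right)} = 0$ ($p{\left(U \right)} = \left(-6 - 1\right) 0 = \left(-7\right) 0 = 0$)
$V + p{\left(M \right)} = -30685 + 0 = -30685$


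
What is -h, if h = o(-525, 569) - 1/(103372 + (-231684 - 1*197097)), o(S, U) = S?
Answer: 170839724/325409 ≈ 525.00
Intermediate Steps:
h = -170839724/325409 (h = -525 - 1/(103372 + (-231684 - 1*197097)) = -525 - 1/(103372 + (-231684 - 197097)) = -525 - 1/(103372 - 428781) = -525 - 1/(-325409) = -525 - 1*(-1/325409) = -525 + 1/325409 = -170839724/325409 ≈ -525.00)
-h = -1*(-170839724/325409) = 170839724/325409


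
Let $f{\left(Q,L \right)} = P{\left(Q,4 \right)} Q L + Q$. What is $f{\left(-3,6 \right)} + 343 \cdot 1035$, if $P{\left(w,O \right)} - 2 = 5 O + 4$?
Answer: $354534$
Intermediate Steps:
$P{\left(w,O \right)} = 6 + 5 O$ ($P{\left(w,O \right)} = 2 + \left(5 O + 4\right) = 2 + \left(4 + 5 O\right) = 6 + 5 O$)
$f{\left(Q,L \right)} = Q + 26 L Q$ ($f{\left(Q,L \right)} = \left(6 + 5 \cdot 4\right) Q L + Q = \left(6 + 20\right) Q L + Q = 26 Q L + Q = 26 L Q + Q = Q + 26 L Q$)
$f{\left(-3,6 \right)} + 343 \cdot 1035 = - 3 \left(1 + 26 \cdot 6\right) + 343 \cdot 1035 = - 3 \left(1 + 156\right) + 355005 = \left(-3\right) 157 + 355005 = -471 + 355005 = 354534$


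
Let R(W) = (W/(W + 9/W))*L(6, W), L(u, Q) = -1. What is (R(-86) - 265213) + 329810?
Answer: 478333389/7405 ≈ 64596.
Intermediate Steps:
R(W) = -W/(W + 9/W) (R(W) = (W/(W + 9/W))*(-1) = -W/(W + 9/W))
(R(-86) - 265213) + 329810 = (-1*(-86)**2/(9 + (-86)**2) - 265213) + 329810 = (-1*7396/(9 + 7396) - 265213) + 329810 = (-1*7396/7405 - 265213) + 329810 = (-1*7396*1/7405 - 265213) + 329810 = (-7396/7405 - 265213) + 329810 = -1963909661/7405 + 329810 = 478333389/7405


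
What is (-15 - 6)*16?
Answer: -336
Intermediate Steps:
(-15 - 6)*16 = -21*16 = -336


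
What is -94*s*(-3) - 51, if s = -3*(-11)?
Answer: 9255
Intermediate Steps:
s = 33
-94*s*(-3) - 51 = -3102*(-3) - 51 = -94*(-99) - 51 = 9306 - 51 = 9255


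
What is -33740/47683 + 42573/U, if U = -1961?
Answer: -2096172499/93506363 ≈ -22.417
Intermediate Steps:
-33740/47683 + 42573/U = -33740/47683 + 42573/(-1961) = -33740*1/47683 + 42573*(-1/1961) = -33740/47683 - 42573/1961 = -2096172499/93506363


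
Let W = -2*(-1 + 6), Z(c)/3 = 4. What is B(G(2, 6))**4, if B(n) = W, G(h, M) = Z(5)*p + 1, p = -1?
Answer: 10000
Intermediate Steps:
Z(c) = 12 (Z(c) = 3*4 = 12)
G(h, M) = -11 (G(h, M) = 12*(-1) + 1 = -12 + 1 = -11)
W = -10 (W = -2*5 = -10)
B(n) = -10
B(G(2, 6))**4 = (-10)**4 = 10000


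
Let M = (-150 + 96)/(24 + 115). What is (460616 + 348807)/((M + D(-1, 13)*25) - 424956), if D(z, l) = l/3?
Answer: -337529391/177161639 ≈ -1.9052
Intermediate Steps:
D(z, l) = l/3 (D(z, l) = l*(⅓) = l/3)
M = -54/139 ≈ -0.38849
(460616 + 348807)/((M + D(-1, 13)*25) - 424956) = (460616 + 348807)/((-54/139 + ((⅓)*13)*25) - 424956) = 809423/((-54/139 + (13/3)*25) - 424956) = 809423/((-54/139 + 325/3) - 424956) = 809423/(45013/417 - 424956) = 809423/(-177161639/417) = 809423*(-417/177161639) = -337529391/177161639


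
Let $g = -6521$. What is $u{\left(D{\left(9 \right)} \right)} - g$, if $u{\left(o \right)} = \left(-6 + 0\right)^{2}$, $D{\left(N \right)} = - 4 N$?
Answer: $6557$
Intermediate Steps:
$u{\left(o \right)} = 36$ ($u{\left(o \right)} = \left(-6\right)^{2} = 36$)
$u{\left(D{\left(9 \right)} \right)} - g = 36 - -6521 = 36 + 6521 = 6557$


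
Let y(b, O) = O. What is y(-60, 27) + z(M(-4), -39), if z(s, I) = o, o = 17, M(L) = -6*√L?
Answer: 44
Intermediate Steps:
z(s, I) = 17
y(-60, 27) + z(M(-4), -39) = 27 + 17 = 44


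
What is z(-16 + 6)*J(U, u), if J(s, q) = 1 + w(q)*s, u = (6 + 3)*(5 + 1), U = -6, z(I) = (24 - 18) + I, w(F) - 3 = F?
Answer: 1364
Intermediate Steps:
w(F) = 3 + F
z(I) = 6 + I
u = 54 (u = 9*6 = 54)
J(s, q) = 1 + s*(3 + q) (J(s, q) = 1 + (3 + q)*s = 1 + s*(3 + q))
z(-16 + 6)*J(U, u) = (6 + (-16 + 6))*(1 - 6*(3 + 54)) = (6 - 10)*(1 - 6*57) = -4*(1 - 342) = -4*(-341) = 1364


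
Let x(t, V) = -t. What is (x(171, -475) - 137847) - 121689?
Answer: -259707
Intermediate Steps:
(x(171, -475) - 137847) - 121689 = (-1*171 - 137847) - 121689 = (-171 - 137847) - 121689 = -138018 - 121689 = -259707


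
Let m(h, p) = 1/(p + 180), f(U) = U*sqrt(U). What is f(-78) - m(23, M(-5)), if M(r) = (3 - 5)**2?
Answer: -1/184 - 78*I*sqrt(78) ≈ -0.0054348 - 688.88*I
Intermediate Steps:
M(r) = 4 (M(r) = (-2)**2 = 4)
f(U) = U**(3/2)
m(h, p) = 1/(180 + p)
f(-78) - m(23, M(-5)) = (-78)**(3/2) - 1/(180 + 4) = -78*I*sqrt(78) - 1/184 = -1/184 - 78*I*sqrt(78)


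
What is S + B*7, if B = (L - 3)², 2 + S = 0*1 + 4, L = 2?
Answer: 9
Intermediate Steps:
S = 2 (S = -2 + (0*1 + 4) = -2 + (0 + 4) = -2 + 4 = 2)
B = 1 (B = (2 - 3)² = (-1)² = 1)
S + B*7 = 2 + 1*7 = 2 + 7 = 9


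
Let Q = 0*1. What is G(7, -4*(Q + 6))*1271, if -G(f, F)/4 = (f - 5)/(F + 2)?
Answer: 5084/11 ≈ 462.18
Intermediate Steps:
Q = 0
G(f, F) = -4*(-5 + f)/(2 + F) (G(f, F) = -4*(f - 5)/(F + 2) = -4*(-5 + f)/(2 + F))
G(7, -4*(Q + 6))*1271 = (4*(5 - 1*7)/(2 - 4*(0 + 6)))*1271 = (4*(5 - 7)/(2 - 4*6))*1271 = (4*(-2)/(2 - 24))*1271 = (4*(-2)/(-22))*1271 = (4*(-1/22)*(-2))*1271 = (4/11)*1271 = 5084/11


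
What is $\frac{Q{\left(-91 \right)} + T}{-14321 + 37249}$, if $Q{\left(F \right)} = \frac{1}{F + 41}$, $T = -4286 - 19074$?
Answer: $- \frac{1168001}{1146400} \approx -1.0188$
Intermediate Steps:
$T = -23360$
$Q{\left(F \right)} = \frac{1}{41 + F}$
$\frac{Q{\left(-91 \right)} + T}{-14321 + 37249} = \frac{\frac{1}{41 - 91} - 23360}{-14321 + 37249} = \frac{\frac{1}{-50} - 23360}{22928} = \left(- \frac{1}{50} - 23360\right) \frac{1}{22928} = \left(- \frac{1168001}{50}\right) \frac{1}{22928} = - \frac{1168001}{1146400}$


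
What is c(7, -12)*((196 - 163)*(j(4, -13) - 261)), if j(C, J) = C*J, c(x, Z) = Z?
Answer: 123948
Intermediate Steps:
c(7, -12)*((196 - 163)*(j(4, -13) - 261)) = -12*(196 - 163)*(4*(-13) - 261) = -396*(-52 - 261) = -396*(-313) = -12*(-10329) = 123948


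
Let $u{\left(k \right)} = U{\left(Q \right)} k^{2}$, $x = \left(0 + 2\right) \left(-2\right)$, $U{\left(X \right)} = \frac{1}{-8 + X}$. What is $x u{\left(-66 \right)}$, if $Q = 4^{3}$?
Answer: $- \frac{2178}{7} \approx -311.14$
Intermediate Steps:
$Q = 64$
$x = -4$ ($x = 2 \left(-2\right) = -4$)
$u{\left(k \right)} = \frac{k^{2}}{56}$ ($u{\left(k \right)} = \frac{k^{2}}{-8 + 64} = \frac{k^{2}}{56}$)
$x u{\left(-66 \right)} = - 4 \frac{\left(-66\right)^{2}}{56} = - 4 \cdot \frac{1}{56} \cdot 4356 = \left(-4\right) \frac{1089}{14} = - \frac{2178}{7}$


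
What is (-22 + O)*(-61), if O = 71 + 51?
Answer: -6100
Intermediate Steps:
O = 122
(-22 + O)*(-61) = (-22 + 122)*(-61) = 100*(-61) = -6100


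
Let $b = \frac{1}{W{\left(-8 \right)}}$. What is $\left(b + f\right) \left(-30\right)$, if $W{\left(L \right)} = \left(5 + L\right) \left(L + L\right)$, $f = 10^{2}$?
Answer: $- \frac{24005}{8} \approx -3000.6$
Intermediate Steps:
$f = 100$
$W{\left(L \right)} = 2 L \left(5 + L\right)$ ($W{\left(L \right)} = \left(5 + L\right) 2 L = 2 L \left(5 + L\right)$)
$b = \frac{1}{48}$ ($b = \frac{1}{2 \left(-8\right) \left(5 - 8\right)} = \frac{1}{2 \left(-8\right) \left(-3\right)} = \frac{1}{48} \approx 0.020833$)
$\left(b + f\right) \left(-30\right) = \left(\frac{1}{48} + 100\right) \left(-30\right) = \frac{4801}{48} \left(-30\right) = - \frac{24005}{8}$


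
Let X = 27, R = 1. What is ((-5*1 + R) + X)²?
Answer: 529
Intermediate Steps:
((-5*1 + R) + X)² = ((-5*1 + 1) + 27)² = ((-5 + 1) + 27)² = (-4 + 27)² = 23² = 529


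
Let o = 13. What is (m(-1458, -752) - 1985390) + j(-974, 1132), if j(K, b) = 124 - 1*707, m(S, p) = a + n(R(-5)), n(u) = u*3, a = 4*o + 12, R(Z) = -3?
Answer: -1985918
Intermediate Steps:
a = 64 (a = 4*13 + 12 = 52 + 12 = 64)
n(u) = 3*u
m(S, p) = 55 (m(S, p) = 64 + 3*(-3) = 64 - 9 = 55)
j(K, b) = -583 (j(K, b) = 124 - 707 = -583)
(m(-1458, -752) - 1985390) + j(-974, 1132) = (55 - 1985390) - 583 = -1985335 - 583 = -1985918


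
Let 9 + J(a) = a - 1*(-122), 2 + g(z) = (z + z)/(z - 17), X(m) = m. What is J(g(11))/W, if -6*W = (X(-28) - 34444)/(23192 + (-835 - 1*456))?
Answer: 3526061/8618 ≈ 409.15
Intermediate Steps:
g(z) = -2 + 2*z/(-17 + z) (g(z) = -2 + (z + z)/(z - 17) = -2 + (2*z)/(-17 + z) = -2 + 2*z/(-17 + z))
J(a) = 113 + a (J(a) = -9 + (a - 1*(-122)) = -9 + (a + 122) = -9 + (122 + a) = 113 + a)
W = 17236/65703 (W = -(-28 - 34444)/(6*(23192 + (-835 - 1*456))) = -(-17236)/(3*(23192 + (-835 - 456))) = -(-17236)/(3*(23192 - 1291)) = -(-17236)/(3*21901) = -⅙*(-34472/21901) = 17236/65703 ≈ 0.26233)
J(g(11))/W = (113 + 34/(-17 + 11))/(17236/65703) = (113 + 34/(-6))*(65703/17236) = (113 + 34*(-⅙))*(65703/17236) = (113 - 17/3)*(65703/17236) = (322/3)*(65703/17236) = 3526061/8618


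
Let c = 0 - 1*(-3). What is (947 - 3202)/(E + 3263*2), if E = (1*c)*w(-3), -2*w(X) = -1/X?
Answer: -4510/13051 ≈ -0.34557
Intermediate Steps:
w(X) = 1/(2*X) (w(X) = -(-1)/(2*X) = 1/(2*X))
c = 3 (c = 0 + 3 = 3)
E = -½ (E = (1*3)*((½)/(-3)) = 3*((½)*(-⅓)) = 3*(-⅙) = -½ ≈ -0.50000)
(947 - 3202)/(E + 3263*2) = (947 - 3202)/(-½ + 3263*2) = -2255/(-½ + 6526) = -2255/13051/2 = -2255*2/13051 = -4510/13051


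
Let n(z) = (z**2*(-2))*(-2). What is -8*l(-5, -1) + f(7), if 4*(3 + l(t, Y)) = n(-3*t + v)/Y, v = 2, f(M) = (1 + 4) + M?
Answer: 2348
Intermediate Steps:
f(M) = 5 + M
n(z) = 4*z**2 (n(z) = -2*z**2*(-2) = 4*z**2)
l(t, Y) = -3 + (2 - 3*t)**2/Y (l(t, Y) = -3 + ((4*(-3*t + 2)**2)/Y)/4 = -3 + ((4*(2 - 3*t)**2)/Y)/4 = -3 + (4*(2 - 3*t)**2/Y)/4 = -3 + (2 - 3*t)**2/Y)
-8*l(-5, -1) + f(7) = -8*(-3 + (-2 + 3*(-5))**2/(-1)) + (5 + 7) = -8*(-3 - (-2 - 15)**2) + 12 = -8*(-3 - 1*(-17)**2) + 12 = -8*(-3 - 1*289) + 12 = -8*(-3 - 289) + 12 = -8*(-292) + 12 = 2336 + 12 = 2348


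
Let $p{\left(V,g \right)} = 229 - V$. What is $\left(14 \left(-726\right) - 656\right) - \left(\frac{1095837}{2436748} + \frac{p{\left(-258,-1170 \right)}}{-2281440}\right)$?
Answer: $- \frac{15038515960926851}{1389823589280} \approx -10820.0$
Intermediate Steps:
$\left(14 \left(-726\right) - 656\right) - \left(\frac{1095837}{2436748} + \frac{p{\left(-258,-1170 \right)}}{-2281440}\right) = \left(14 \left(-726\right) - 656\right) - \left(\frac{1095837}{2436748} + \frac{229 - -258}{-2281440}\right) = \left(-10164 - 656\right) - \left(1095837 \cdot \frac{1}{2436748} + \left(229 + 258\right) \left(- \frac{1}{2281440}\right)\right) = -10820 - \left(\frac{1095837}{2436748} + 487 \left(- \frac{1}{2281440}\right)\right) = -10820 - \left(\frac{1095837}{2436748} - \frac{487}{2281440}\right) = -10820 - \frac{624724917251}{1389823589280} = - \frac{15038515960926851}{1389823589280}$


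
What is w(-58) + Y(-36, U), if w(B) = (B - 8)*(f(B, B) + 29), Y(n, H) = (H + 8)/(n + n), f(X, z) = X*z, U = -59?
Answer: -5374495/24 ≈ -2.2394e+5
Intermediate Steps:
Y(n, H) = (8 + H)/(2*n) (Y(n, H) = (8 + H)/((2*n)) = (8 + H)*(1/(2*n)) = (8 + H)/(2*n))
w(B) = (-8 + B)*(29 + B²) (w(B) = (B - 8)*(B*B + 29) = (-8 + B)*(B² + 29) = (-8 + B)*(29 + B²))
w(-58) + Y(-36, U) = (-232 + (-58)³ - 8*(-58)² + 29*(-58)) + (½)*(8 - 59)/(-36) = (-232 - 195112 - 8*3364 - 1682) + (½)*(-1/36)*(-51) = (-232 - 195112 - 26912 - 1682) + 17/24 = -223938 + 17/24 = -5374495/24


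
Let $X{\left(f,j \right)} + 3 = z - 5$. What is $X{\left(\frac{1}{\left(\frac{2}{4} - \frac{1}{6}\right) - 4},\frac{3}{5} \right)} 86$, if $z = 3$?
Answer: $-430$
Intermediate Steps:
$X{\left(f,j \right)} = -5$ ($X{\left(f,j \right)} = -3 + \left(3 - 5\right) = -3 - 2 = -5$)
$X{\left(\frac{1}{\left(\frac{2}{4} - \frac{1}{6}\right) - 4},\frac{3}{5} \right)} 86 = \left(-5\right) 86 = -430$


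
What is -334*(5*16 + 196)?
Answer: -92184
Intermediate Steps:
-334*(5*16 + 196) = -334*(80 + 196) = -334*276 = -92184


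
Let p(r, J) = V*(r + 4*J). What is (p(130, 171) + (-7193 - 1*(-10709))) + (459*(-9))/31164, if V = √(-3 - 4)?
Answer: 36522831/10388 + 814*I*√7 ≈ 3515.9 + 2153.6*I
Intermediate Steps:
V = I*√7 (V = √(-7) = I*√7 ≈ 2.6458*I)
p(r, J) = I*√7*(r + 4*J) (p(r, J) = (I*√7)*(r + 4*J) = I*√7*(r + 4*J))
(p(130, 171) + (-7193 - 1*(-10709))) + (459*(-9))/31164 = (I*√7*(130 + 4*171) + (-7193 - 1*(-10709))) + (459*(-9))/31164 = (I*√7*(130 + 684) + (-7193 + 10709)) - 4131*1/31164 = (I*√7*814 + 3516) - 1377/10388 = (814*I*√7 + 3516) - 1377/10388 = (3516 + 814*I*√7) - 1377/10388 = 36522831/10388 + 814*I*√7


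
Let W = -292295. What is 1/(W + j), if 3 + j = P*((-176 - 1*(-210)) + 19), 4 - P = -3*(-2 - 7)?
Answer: -1/293517 ≈ -3.4070e-6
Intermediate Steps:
P = -23 (P = 4 - (-3)*(-2 - 7) = 4 - (-3)*(-9) = 4 - 1*27 = 4 - 27 = -23)
j = -1222 (j = -3 - 23*((-176 - 1*(-210)) + 19) = -3 - 23*((-176 + 210) + 19) = -3 - 23*(34 + 19) = -3 - 23*53 = -3 - 1219 = -1222)
1/(W + j) = 1/(-292295 - 1222) = 1/(-293517) = -1/293517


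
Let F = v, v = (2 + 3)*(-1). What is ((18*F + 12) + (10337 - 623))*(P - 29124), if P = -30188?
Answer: -571530432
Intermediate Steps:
v = -5 (v = 5*(-1) = -5)
F = -5
((18*F + 12) + (10337 - 623))*(P - 29124) = ((18*(-5) + 12) + (10337 - 623))*(-30188 - 29124) = ((-90 + 12) + 9714)*(-59312) = (-78 + 9714)*(-59312) = 9636*(-59312) = -571530432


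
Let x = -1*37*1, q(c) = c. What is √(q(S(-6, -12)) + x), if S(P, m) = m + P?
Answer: I*√55 ≈ 7.4162*I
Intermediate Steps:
S(P, m) = P + m
x = -37 (x = -37*1 = -37)
√(q(S(-6, -12)) + x) = √((-6 - 12) - 37) = √(-18 - 37) = √(-55) = I*√55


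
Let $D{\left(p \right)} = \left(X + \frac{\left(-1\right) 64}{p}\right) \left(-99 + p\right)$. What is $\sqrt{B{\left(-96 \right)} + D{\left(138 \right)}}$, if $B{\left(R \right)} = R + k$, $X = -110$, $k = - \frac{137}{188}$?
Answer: $\frac{i \sqrt{20589183263}}{2162} \approx 66.369 i$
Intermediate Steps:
$k = - \frac{137}{188}$ ($k = \left(-137\right) \frac{1}{188} = - \frac{137}{188} \approx -0.72872$)
$B{\left(R \right)} = - \frac{137}{188} + R$ ($B{\left(R \right)} = R - \frac{137}{188} = - \frac{137}{188} + R$)
$D{\left(p \right)} = \left(-110 - \frac{64}{p}\right) \left(-99 + p\right)$ ($D{\left(p \right)} = \left(-110 + \frac{\left(-1\right) 64}{p}\right) \left(-99 + p\right) = \left(-110 - \frac{64}{p}\right) \left(-99 + p\right)$)
$\sqrt{B{\left(-96 \right)} + D{\left(138 \right)}} = \sqrt{\left(- \frac{137}{188} - 96\right) + \left(10826 - 15180 + \frac{6336}{138}\right)} = \sqrt{- \frac{18185}{188} + \left(10826 - 15180 + 6336 \cdot \frac{1}{138}\right)} = \sqrt{- \frac{18185}{188} + \left(10826 - 15180 + \frac{1056}{23}\right)} = \sqrt{- \frac{18185}{188} - \frac{99086}{23}} = \sqrt{- \frac{19046423}{4324}} = \frac{i \sqrt{20589183263}}{2162}$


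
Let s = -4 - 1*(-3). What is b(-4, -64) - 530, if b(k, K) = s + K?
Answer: -595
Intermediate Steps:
s = -1 (s = -4 + 3 = -1)
b(k, K) = -1 + K
b(-4, -64) - 530 = (-1 - 64) - 530 = -65 - 530 = -595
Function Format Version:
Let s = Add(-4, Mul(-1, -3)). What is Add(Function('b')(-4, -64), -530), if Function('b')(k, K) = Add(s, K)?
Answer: -595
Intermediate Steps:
s = -1 (s = Add(-4, 3) = -1)
Function('b')(k, K) = Add(-1, K)
Add(Function('b')(-4, -64), -530) = Add(Add(-1, -64), -530) = Add(-65, -530) = -595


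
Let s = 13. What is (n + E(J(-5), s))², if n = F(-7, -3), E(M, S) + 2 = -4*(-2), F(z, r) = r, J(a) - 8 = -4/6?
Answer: 9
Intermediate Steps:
J(a) = 22/3 (J(a) = 8 - 4/6 = 8 - 4*⅙ = 8 - ⅔ = 22/3)
E(M, S) = 6 (E(M, S) = -2 - 4*(-2) = -2 + 8 = 6)
n = -3
(n + E(J(-5), s))² = (-3 + 6)² = 3² = 9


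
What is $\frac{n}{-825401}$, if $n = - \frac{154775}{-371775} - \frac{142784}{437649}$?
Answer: $- \frac{195381365}{1790646466588293} \approx -1.0911 \cdot 10^{-7}$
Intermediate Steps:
$n = \frac{195381365}{2169426093}$ ($n = \left(-154775\right) \left(- \frac{1}{371775}\right) - \frac{142784}{437649} = \frac{6191}{14871} - \frac{142784}{437649} = \frac{195381365}{2169426093} \approx 0.090061$)
$\frac{n}{-825401} = \frac{195381365}{2169426093 \left(-825401\right)} = \frac{195381365}{2169426093} \left(- \frac{1}{825401}\right) = - \frac{195381365}{1790646466588293}$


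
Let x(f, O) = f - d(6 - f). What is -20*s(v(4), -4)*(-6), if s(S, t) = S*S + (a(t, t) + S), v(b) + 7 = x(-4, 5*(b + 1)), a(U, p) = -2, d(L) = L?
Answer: 50160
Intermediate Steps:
x(f, O) = -6 + 2*f (x(f, O) = f - (6 - f) = f + (-6 + f) = -6 + 2*f)
v(b) = -21 (v(b) = -7 + (-6 + 2*(-4)) = -7 + (-6 - 8) = -7 - 14 = -21)
s(S, t) = -2 + S + S² (s(S, t) = S*S + (-2 + S) = S² + (-2 + S) = -2 + S + S²)
-20*s(v(4), -4)*(-6) = -20*(-2 - 21 + (-21)²)*(-6) = -20*(-2 - 21 + 441)*(-6) = -20*418*(-6) = -8360*(-6) = 50160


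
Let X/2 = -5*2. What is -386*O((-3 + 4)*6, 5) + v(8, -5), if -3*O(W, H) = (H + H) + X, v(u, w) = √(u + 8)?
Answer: -3848/3 ≈ -1282.7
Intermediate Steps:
X = -20 (X = 2*(-5*2) = 2*(-10) = -20)
v(u, w) = √(8 + u)
O(W, H) = 20/3 - 2*H/3 (O(W, H) = -((H + H) - 20)/3 = -(2*H - 20)/3 = -(-20 + 2*H)/3 = 20/3 - 2*H/3)
-386*O((-3 + 4)*6, 5) + v(8, -5) = -386*(20/3 - ⅔*5) + √(8 + 8) = -386*(20/3 - 10/3) + √16 = -386*10/3 + 4 = -3860/3 + 4 = -3848/3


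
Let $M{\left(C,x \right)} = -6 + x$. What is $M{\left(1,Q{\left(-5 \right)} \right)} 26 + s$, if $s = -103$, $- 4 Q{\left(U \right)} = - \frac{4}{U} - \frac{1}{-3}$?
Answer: $- \frac{7991}{30} \approx -266.37$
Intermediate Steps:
$Q{\left(U \right)} = - \frac{1}{12} + \frac{1}{U}$ ($Q{\left(U \right)} = - \frac{- \frac{4}{U} - \frac{1}{-3}}{4} = - \frac{- \frac{4}{U} - - \frac{1}{3}}{4} = - \frac{- \frac{4}{U} + \frac{1}{3}}{4} = - \frac{\frac{1}{3} - \frac{4}{U}}{4} = - \frac{1}{12} + \frac{1}{U}$)
$M{\left(1,Q{\left(-5 \right)} \right)} 26 + s = \left(-6 + \frac{12 - -5}{12 \left(-5\right)}\right) 26 - 103 = \left(-6 + \frac{1}{12} \left(- \frac{1}{5}\right) \left(12 + 5\right)\right) 26 - 103 = \left(-6 + \frac{1}{12} \left(- \frac{1}{5}\right) 17\right) 26 - 103 = \left(-6 - \frac{17}{60}\right) 26 - 103 = \left(- \frac{377}{60}\right) 26 - 103 = - \frac{4901}{30} - 103 = - \frac{7991}{30}$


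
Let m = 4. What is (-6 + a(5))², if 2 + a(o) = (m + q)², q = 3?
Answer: 1681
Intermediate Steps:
a(o) = 47 (a(o) = -2 + (4 + 3)² = -2 + 7² = -2 + 49 = 47)
(-6 + a(5))² = (-6 + 47)² = 41² = 1681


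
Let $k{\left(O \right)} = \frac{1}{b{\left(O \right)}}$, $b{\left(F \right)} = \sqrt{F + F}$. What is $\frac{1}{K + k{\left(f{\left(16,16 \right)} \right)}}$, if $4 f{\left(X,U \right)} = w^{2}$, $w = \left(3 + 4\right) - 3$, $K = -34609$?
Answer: $- \frac{276872}{9582263047} - \frac{2 \sqrt{2}}{9582263047} \approx -2.8895 \cdot 10^{-5}$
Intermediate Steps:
$b{\left(F \right)} = \sqrt{2} \sqrt{F}$ ($b{\left(F \right)} = \sqrt{2 F} = \sqrt{2} \sqrt{F}$)
$w = 4$ ($w = 7 - 3 = 4$)
$f{\left(X,U \right)} = 4$ ($f{\left(X,U \right)} = \frac{4^{2}}{4} = \frac{1}{4} \cdot 16 = 4$)
$k{\left(O \right)} = \frac{\sqrt{2}}{2 \sqrt{O}}$ ($k{\left(O \right)} = \frac{1}{\sqrt{2} \sqrt{O}} = \frac{\sqrt{2}}{2 \sqrt{O}}$)
$\frac{1}{K + k{\left(f{\left(16,16 \right)} \right)}} = \frac{1}{-34609 + \frac{\sqrt{2}}{2 \cdot 2}} = \frac{1}{-34609 + \frac{1}{2} \sqrt{2} \cdot \frac{1}{2}} = \frac{1}{-34609 + \frac{\sqrt{2}}{4}}$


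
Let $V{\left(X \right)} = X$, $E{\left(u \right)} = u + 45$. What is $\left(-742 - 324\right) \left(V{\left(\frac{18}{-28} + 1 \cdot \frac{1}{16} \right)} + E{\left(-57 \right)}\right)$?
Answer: $\frac{750997}{56} \approx 13411.0$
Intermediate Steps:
$E{\left(u \right)} = 45 + u$
$\left(-742 - 324\right) \left(V{\left(\frac{18}{-28} + 1 \cdot \frac{1}{16} \right)} + E{\left(-57 \right)}\right) = \left(-742 - 324\right) \left(\left(\frac{18}{-28} + 1 \cdot \frac{1}{16}\right) + \left(45 - 57\right)\right) = - 1066 \left(\left(18 \left(- \frac{1}{28}\right) + 1 \cdot \frac{1}{16}\right) - 12\right) = - 1066 \left(\left(- \frac{9}{14} + \frac{1}{16}\right) - 12\right) = - 1066 \left(- \frac{65}{112} - 12\right) = \left(-1066\right) \left(- \frac{1409}{112}\right) = \frac{750997}{56}$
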